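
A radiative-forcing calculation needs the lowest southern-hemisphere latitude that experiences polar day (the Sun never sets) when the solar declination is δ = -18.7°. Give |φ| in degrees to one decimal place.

|φ| = 71.3°

Polar day requires cos H₀ = −tan φ tan δ ≤ −1, i.e. tan φ tan δ ≥ 1.
The boundary is |tan φ| · |tan δ| = 1, so |φ| = 90° − |δ| = 90° − 18.7° = 71.3° in the southern hemisphere.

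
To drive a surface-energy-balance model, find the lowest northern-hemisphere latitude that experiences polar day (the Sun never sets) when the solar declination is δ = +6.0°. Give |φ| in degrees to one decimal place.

Polar day requires cos H₀ = −tan φ tan δ ≤ −1, i.e. tan φ tan δ ≥ 1.
The boundary is |tan φ| · |tan δ| = 1, so |φ| = 90° − |δ| = 90° − 6.0° = 84.0° in the northern hemisphere.

|φ| = 84.0°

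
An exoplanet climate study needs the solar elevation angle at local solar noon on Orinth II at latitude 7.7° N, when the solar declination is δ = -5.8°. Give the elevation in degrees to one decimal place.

76.5°

At local noon the hour angle is zero, so the zenith angle equals |φ − δ| = |+7.7° − (-5.800°)| = 13.500°.
Elevation = 90° − 13.500° = 76.5°.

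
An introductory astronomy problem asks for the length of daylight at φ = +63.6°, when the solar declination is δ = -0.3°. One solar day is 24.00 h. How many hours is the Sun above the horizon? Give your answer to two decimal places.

11.92 h

cos H₀ = −tan φ · tan δ = −tan(+63.6°) × tan(-0.300°) = 0.0105, so H₀ = 1.5602 rad = 89.40°.
Daylight = 2H₀/(2π) × 24.00 h = (1.5602/π) × 24.00 = 11.92 h.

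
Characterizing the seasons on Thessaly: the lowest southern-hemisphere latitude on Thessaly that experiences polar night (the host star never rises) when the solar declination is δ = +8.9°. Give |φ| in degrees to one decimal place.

|φ| = 81.1°

Polar night requires cos H₀ = −tan φ tan δ ≥ 1, i.e. tan φ tan δ ≤ −1.
The boundary is |tan φ| · |tan δ| = 1, so |φ| = 90° − |δ| = 90° − 8.9° = 81.1° in the southern hemisphere.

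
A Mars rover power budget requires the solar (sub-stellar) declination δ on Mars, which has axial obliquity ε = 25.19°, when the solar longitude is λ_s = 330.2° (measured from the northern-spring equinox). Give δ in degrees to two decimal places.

sin δ = sin ε · sin λ_s = sin 25.19° × sin 330.2° = -0.211523.
δ = arcsin(-0.211523) = -12.21°.

δ = -12.21°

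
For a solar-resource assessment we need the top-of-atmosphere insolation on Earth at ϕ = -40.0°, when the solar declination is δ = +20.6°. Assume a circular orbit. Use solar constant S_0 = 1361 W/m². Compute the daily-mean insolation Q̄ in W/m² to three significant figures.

Q̄ ≈ 172 W/m²

cos h₀ = −tan(-40.0°) tan(+20.600°) = 0.3154, h₀ = 1.2499 rad.
Bracket: h₀ sin ϕ sin δ + cos ϕ cos δ sin h₀ = 1.2499×-0.64279×0.35184 + 0.76604×0.93606×0.94896 = -0.282676 + 0.680461 = 0.397785.
Q̄ = (S_0/π) × [bracket] = (1361/π) × 0.397785 = 172.3 W/m².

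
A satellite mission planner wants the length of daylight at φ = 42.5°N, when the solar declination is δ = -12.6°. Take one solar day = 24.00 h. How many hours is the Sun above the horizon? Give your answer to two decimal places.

cos H₀ = −tan φ · tan δ = −tan(+42.5°) × tan(-12.600°) = 0.2048, so H₀ = 1.3645 rad = 78.18°.
Daylight = 2H₀/(2π) × 24.00 h = (1.3645/π) × 24.00 = 10.42 h.

10.42 h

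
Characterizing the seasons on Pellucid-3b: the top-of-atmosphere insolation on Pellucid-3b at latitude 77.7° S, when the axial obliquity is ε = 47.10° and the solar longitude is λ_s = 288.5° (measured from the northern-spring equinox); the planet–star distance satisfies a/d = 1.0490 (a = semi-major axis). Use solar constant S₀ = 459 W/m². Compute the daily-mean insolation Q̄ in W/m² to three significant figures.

Q̄ ≈ 343 W/m²

Solar declination: sin δ = sin ε · sin λ_s = sin 47.10° × sin 288.5° = -0.69469, so δ = -44.002°.
cos H₀ = −tan(-77.7°) tan(-44.002°) = -4.4294 ≤ −1 ⇒ polar day, H₀ = π.
Bracket: H₀ sin φ sin δ + cos φ cos δ sin H₀ = 3.1416×-0.97705×-0.69469 + 0.21303×0.71931×0.00000 = 2.132351 + 0.000000 = 2.132351.
Inverse-square distance factor (a/d)² = 1.0490² = 1.100401.
Q̄ = (S₀/π) × 1.100401 × [bracket] = (459/π) × 1.100401 × 2.132351 = 342.8 W/m².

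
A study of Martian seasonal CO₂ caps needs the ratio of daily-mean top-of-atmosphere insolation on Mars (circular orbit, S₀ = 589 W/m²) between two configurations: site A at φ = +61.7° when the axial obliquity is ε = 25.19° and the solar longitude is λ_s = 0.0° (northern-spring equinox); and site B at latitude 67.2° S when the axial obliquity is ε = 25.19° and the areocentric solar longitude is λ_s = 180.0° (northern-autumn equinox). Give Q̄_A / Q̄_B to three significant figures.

— Configuration A (φ=+61.7°):
Solar declination: sin δ = sin ε · sin λ_s = sin 25.19° × sin 0.0° = 0.00000, so δ = +0.000°.
cos H₀ = −tan(+61.7°) tan(+0.000°) = -0.0000, H₀ = 1.5708 rad.
Bracket: H₀ sin φ sin δ + cos φ cos δ sin H₀ = 1.5708×0.88048×0.00000 + 0.47409×1.00000×1.00000 = 0.000000 + 0.474090 = 0.474090.
Q̄ = (S₀/π) × [bracket] = (589/π) × 0.474090 = 88.885 W/m².
— Configuration B (φ=-67.2°):
sin δ = sin 25.19° × sin 180.0° = 0.00000, so δ = +0.000°.
cos H₀ = −tan(-67.2°) tan(+0.000°) = 0.0000, H₀ = 1.5708 rad.
Bracket: H₀ sin φ sin δ + cos φ cos δ sin H₀ = 1.5708×-0.92186×0.00000 + 0.38752×1.00000×1.00000 = -0.000000 + 0.387520 = 0.387520.
Q̄ = (S₀/π) × [bracket] = (589/π) × 0.387520 = 72.654 W/m².
Ratio Q̄_A / Q̄_B = 88.885 / 72.654 = 1.223.

Q̄_A / Q̄_B ≈ 1.22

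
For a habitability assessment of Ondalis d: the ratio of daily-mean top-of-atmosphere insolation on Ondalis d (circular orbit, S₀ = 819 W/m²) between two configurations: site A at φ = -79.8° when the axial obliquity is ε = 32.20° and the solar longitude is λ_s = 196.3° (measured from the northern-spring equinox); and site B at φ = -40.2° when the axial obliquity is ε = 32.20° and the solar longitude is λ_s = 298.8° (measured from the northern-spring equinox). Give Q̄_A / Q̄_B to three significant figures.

— Configuration A (φ=-79.8°):
Solar declination: sin δ = sin ε · sin λ_s = sin 32.20° × sin 196.3° = -0.14956, so δ = -8.601°.
cos H₀ = −tan(-79.8°) tan(-8.601°) = -0.8407, H₀ = 2.5693 rad.
Bracket: H₀ sin φ sin δ + cos φ cos δ sin H₀ = 2.5693×-0.98420×-0.14956 + 0.17708×0.98875×0.54153 = 0.378193 + 0.094815 = 0.473008.
Q̄ = (S₀/π) × [bracket] = (819/π) × 0.473008 = 123.31 W/m².
— Configuration B (φ=-40.2°):
Solar declination: sin δ = sin ε · sin λ_s = sin 32.20° × sin 298.8° = -0.46696, so δ = -27.837°.
cos H₀ = −tan(-40.2°) tan(-27.837°) = -0.4463, H₀ = 2.0334 rad.
Bracket: H₀ sin φ sin δ + cos φ cos δ sin H₀ = 2.0334×-0.64546×-0.46696 + 0.76380×0.88428×0.89491 = 0.612875 + 0.604434 = 1.217309.
Q̄ = (S₀/π) × [bracket] = (819/π) × 1.217309 = 317.35 W/m².
Ratio Q̄_A / Q̄_B = 123.31 / 317.35 = 0.3886.

Q̄_A / Q̄_B ≈ 0.389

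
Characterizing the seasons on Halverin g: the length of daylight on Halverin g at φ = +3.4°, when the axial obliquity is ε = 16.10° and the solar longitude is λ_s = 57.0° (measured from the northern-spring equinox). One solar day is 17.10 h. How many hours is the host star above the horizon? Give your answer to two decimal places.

8.63 h

Solar declination: sin δ = sin ε · sin λ_s = sin 16.10° × sin 57.0° = 0.23258, so δ = +13.449°.
cos H₀ = −tan φ · tan δ = −tan(+3.4°) × tan(+13.449°) = -0.0142, so H₀ = 1.5850 rad = 90.81°.
Daylight = 2H₀/(2π) × 17.10 h = (1.5850/π) × 17.10 = 8.63 h.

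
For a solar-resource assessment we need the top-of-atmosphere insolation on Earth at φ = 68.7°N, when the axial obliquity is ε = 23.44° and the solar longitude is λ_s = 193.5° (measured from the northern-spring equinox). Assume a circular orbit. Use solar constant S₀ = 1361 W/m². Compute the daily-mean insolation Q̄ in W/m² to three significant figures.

Solar declination: sin δ = sin ε · sin λ_s = sin 23.44° × sin 193.5° = -0.09286, so δ = -5.328°.
cos H₀ = −tan(+68.7°) tan(-5.328°) = 0.2392, H₀ = 1.3292 rad.
Bracket: H₀ sin φ sin δ + cos φ cos δ sin H₀ = 1.3292×0.93169×-0.09286 + 0.36325×0.99568×0.97097 = -0.114998 + 0.351181 = 0.236183.
Q̄ = (S₀/π) × [bracket] = (1361/π) × 0.236183 = 102.3 W/m².

Q̄ ≈ 102 W/m²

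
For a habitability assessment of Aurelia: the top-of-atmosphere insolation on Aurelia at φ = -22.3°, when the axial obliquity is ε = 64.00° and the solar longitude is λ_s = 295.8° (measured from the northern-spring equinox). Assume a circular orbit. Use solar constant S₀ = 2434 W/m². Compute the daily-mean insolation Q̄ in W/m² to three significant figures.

Q̄ ≈ 864 W/m²

Solar declination: sin δ = sin ε · sin λ_s = sin 64.00° × sin 295.8° = -0.80920, so δ = -54.018°.
cos H₀ = −tan(-22.3°) tan(-54.018°) = -0.5649, H₀ = 2.1711 rad.
Bracket: H₀ sin φ sin δ + cos φ cos δ sin H₀ = 2.1711×-0.37946×-0.80920 + 0.92521×0.58753×0.82518 = 0.666656 + 0.448558 = 1.115214.
Q̄ = (S₀/π) × [bracket] = (2434/π) × 1.115214 = 864.0 W/m².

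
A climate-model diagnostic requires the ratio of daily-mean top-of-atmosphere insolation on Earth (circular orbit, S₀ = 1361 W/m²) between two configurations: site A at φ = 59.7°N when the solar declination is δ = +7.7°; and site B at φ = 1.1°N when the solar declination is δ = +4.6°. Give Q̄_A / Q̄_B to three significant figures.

— Configuration A (φ=+59.7°):
cos H₀ = −tan(+59.7°) tan(+7.700°) = -0.2314, H₀ = 1.8043 rad.
Bracket: H₀ sin φ sin δ + cos φ cos δ sin H₀ = 1.8043×0.86340×0.13399 + 0.50453×0.99098×0.97286 = 0.208734 + 0.486410 = 0.695144.
Q̄ = (S₀/π) × [bracket] = (1361/π) × 0.695144 = 301.15 W/m².
— Configuration B (φ=+1.1°):
cos H₀ = −tan(+1.1°) tan(+4.600°) = -0.0015, H₀ = 1.5723 rad.
Bracket: H₀ sin φ sin δ + cos φ cos δ sin H₀ = 1.5723×0.01920×0.08020 + 0.99982×0.99678×1.00000 = 0.002421 + 0.996601 = 0.999022.
Q̄ = (S₀/π) × [bracket] = (1361/π) × 0.999022 = 432.80 W/m².
Ratio Q̄_A / Q̄_B = 301.15 / 432.80 = 0.6958.

Q̄_A / Q̄_B ≈ 0.696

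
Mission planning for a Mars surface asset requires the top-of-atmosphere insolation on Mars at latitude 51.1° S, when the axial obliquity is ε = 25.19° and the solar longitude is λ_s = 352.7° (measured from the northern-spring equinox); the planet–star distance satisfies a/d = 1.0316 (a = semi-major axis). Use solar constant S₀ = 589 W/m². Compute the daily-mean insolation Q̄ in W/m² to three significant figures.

Q̄ ≈ 139 W/m²

Solar declination: sin δ = sin ε · sin λ_s = sin 25.19° × sin 352.7° = -0.05408, so δ = -3.100°.
cos H₀ = −tan(-51.1°) tan(-3.100°) = -0.0671, H₀ = 1.6380 rad.
Bracket: H₀ sin φ sin δ + cos φ cos δ sin H₀ = 1.6380×-0.77824×-0.05408 + 0.62796×0.99854×0.99774 = 0.068939 + 0.625626 = 0.694565.
Inverse-square distance factor (a/d)² = 1.0316² = 1.064199.
Q̄ = (S₀/π) × 1.064199 × [bracket] = (589/π) × 1.064199 × 0.694565 = 138.6 W/m².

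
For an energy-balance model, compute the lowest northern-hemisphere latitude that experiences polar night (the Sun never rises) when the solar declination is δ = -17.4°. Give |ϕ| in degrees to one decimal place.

Polar night requires cos h₀ = −tan ϕ tan δ ≥ 1, i.e. tan ϕ tan δ ≤ −1.
The boundary is |tan ϕ| · |tan δ| = 1, so |ϕ| = 90° − |δ| = 90° − 17.4° = 72.6° in the northern hemisphere.

|ϕ| = 72.6°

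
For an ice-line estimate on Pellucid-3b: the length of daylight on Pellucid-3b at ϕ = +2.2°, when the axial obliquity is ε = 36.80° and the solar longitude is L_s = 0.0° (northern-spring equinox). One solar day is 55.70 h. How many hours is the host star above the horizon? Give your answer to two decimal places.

Solar declination: sin δ = sin ε · sin L_s = sin 36.80° × sin 0.0° = 0.00000, so δ = +0.000°.
cos h₀ = −tan ϕ · tan δ = −tan(+2.2°) × tan(+0.000°) = -0.0000, so h₀ = 1.5708 rad = 90.00°.
Daylight = 2h₀/(2π) × 55.70 h = (1.5708/π) × 55.70 = 27.85 h.

27.85 h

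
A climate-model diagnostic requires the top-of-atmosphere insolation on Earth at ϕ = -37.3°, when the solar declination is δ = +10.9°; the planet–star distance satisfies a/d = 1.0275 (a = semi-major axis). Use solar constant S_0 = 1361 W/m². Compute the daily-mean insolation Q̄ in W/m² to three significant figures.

cos h₀ = −tan(-37.3°) tan(+10.900°) = 0.1467, h₀ = 1.4236 rad.
Bracket: h₀ sin ϕ sin δ + cos ϕ cos δ sin h₀ = 1.4236×-0.60599×0.18910 + 0.79547×0.98196×0.98918 = -0.163134 + 0.772668 = 0.609534.
Inverse-square distance factor (a/d)² = 1.0275² = 1.055756.
Q̄ = (S_0/π) × 1.055756 × [bracket] = (1361/π) × 1.055756 × 0.609534 = 278.8 W/m².

Q̄ ≈ 279 W/m²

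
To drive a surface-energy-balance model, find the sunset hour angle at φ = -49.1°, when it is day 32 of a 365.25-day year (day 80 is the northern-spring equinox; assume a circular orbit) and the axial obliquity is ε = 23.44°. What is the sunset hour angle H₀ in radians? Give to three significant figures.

H₀ = 1.93 rad

Solar longitude: λ_s = 360° × (32 − 80)/365.25 = -47.310°, i.e. -47.310° + 360° = 312.690°.
sin δ = sin 23.44° × sin 312.690° = -0.29239, so δ = -17.001°.
cos H₀ = −tan φ · tan δ = −tan(-49.1°) × tan(-17.001°) = -0.3530, so H₀ = 1.9315 rad = 110.67°.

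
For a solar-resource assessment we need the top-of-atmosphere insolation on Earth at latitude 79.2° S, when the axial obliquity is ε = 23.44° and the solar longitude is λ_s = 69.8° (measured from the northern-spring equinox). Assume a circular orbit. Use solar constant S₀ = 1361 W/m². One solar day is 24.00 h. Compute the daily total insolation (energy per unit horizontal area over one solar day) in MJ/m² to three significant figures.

0.00 MJ/m²

Solar declination: sin δ = sin ε · sin λ_s = sin 23.44° × sin 69.8° = 0.37332, so δ = +21.921°.
cos H₀ = −tan(-79.2°) tan(+21.921°) = 2.1095 ≥ 1 ⇒ polar night, H₀ = 0 and Q̄ = 0.
Daily total = Q̄ × 24.00 h × 3600 s/h = 0.00 MJ/m².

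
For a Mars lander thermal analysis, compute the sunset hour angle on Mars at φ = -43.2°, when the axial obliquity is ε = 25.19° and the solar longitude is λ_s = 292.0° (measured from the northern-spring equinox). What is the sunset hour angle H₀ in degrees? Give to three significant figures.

Solar declination: sin δ = sin ε · sin λ_s = sin 25.19° × sin 292.0° = -0.39463, so δ = -23.243°.
cos H₀ = −tan φ · tan δ = −tan(-43.2°) × tan(-23.243°) = -0.4033, so H₀ = 1.9859 rad = 113.79°.

H₀ = 114°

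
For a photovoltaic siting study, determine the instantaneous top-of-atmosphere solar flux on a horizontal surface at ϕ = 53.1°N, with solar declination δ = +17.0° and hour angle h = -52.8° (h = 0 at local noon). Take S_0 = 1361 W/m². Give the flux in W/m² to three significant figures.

791 W/m²

cos θ_z = sin ϕ sin δ + cos ϕ cos δ cos h = 0.233805 + 0.347152 = 0.580957.
Flux = S_0 · cos θ_z = 1361 × 0.580957 = 790.7 W/m².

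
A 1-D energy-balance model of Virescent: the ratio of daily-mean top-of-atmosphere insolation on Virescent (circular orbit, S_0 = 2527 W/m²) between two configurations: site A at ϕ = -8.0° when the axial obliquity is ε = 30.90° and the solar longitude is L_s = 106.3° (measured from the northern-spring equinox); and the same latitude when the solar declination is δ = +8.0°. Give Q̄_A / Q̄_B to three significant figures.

Q̄_A / Q̄_B ≈ 0.796

— Configuration A (ϕ=-8.0°):
Solar declination: sin δ = sin ε · sin L_s = sin 30.90° × sin 106.3° = 0.49290, so δ = +29.531°.
cos h₀ = −tan(-8.0°) tan(+29.531°) = 0.0796, h₀ = 1.4911 rad.
Bracket: h₀ sin ϕ sin δ + cos ϕ cos δ sin h₀ = 1.4911×-0.13917×0.49290 + 0.99027×0.87009×0.99683 = -0.102285 + 0.858893 = 0.756608.
Q̄ = (S_0/π) × [bracket] = (2527/π) × 0.756608 = 608.59 W/m².
— Configuration B (ϕ=-8.0°):
cos h₀ = −tan(-8.0°) tan(+8.000°) = 0.0198, h₀ = 1.5510 rad.
Bracket: h₀ sin ϕ sin δ + cos ϕ cos δ sin h₀ = 1.5510×-0.13917×0.13917 + 0.99027×0.99027×0.99980 = -0.030040 + 0.980439 = 0.950399.
Q̄ = (S_0/π) × [bracket] = (2527/π) × 0.950399 = 764.47 W/m².
Ratio Q̄_A / Q̄_B = 608.59 / 764.47 = 0.7961.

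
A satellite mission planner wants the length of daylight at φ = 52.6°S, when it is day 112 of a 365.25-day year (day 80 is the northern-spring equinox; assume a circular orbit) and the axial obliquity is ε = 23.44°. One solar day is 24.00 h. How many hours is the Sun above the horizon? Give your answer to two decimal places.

Solar longitude: λ_s = 360° × (112 − 80)/365.25 = 31.540°.
sin δ = sin 23.44° × sin 31.540° = 0.20808, so δ = +12.010°.
cos H₀ = −tan φ · tan δ = −tan(-52.6°) × tan(+12.010°) = 0.2782, so H₀ = 1.2888 rad = 73.84°.
Daylight = 2H₀/(2π) × 24.00 h = (1.2888/π) × 24.00 = 9.85 h.

9.85 h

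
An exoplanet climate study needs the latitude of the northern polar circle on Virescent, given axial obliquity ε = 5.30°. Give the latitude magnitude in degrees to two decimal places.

84.70°

The polar circle is the lowest latitude that experiences at least one full rotation of continuous daylight at the northern-summer solstice; it lies at |ϕ| = 90° − ε = 90° − 5.30° = 84.70°.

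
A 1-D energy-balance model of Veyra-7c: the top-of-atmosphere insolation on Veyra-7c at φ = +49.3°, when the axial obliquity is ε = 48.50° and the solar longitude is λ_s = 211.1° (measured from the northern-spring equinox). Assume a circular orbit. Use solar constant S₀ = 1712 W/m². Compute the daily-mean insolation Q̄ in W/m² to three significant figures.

Q̄ ≈ 116 W/m²

Solar declination: sin δ = sin ε · sin λ_s = sin 48.50° × sin 211.1° = -0.38686, so δ = -22.759°.
cos H₀ = −tan(+49.3°) tan(-22.759°) = 0.4877, H₀ = 1.0613 rad.
Bracket: H₀ sin φ sin δ + cos φ cos δ sin H₀ = 1.0613×0.75813×-0.38686 + 0.65210×0.92214×0.87299 = -0.311269 + 0.524953 = 0.213684.
Q̄ = (S₀/π) × [bracket] = (1712/π) × 0.213684 = 116.4 W/m².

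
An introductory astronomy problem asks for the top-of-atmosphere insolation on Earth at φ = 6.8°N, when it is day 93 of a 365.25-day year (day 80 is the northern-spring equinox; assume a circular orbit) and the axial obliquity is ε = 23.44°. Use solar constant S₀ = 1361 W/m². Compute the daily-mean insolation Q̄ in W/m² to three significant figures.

Solar longitude: λ_s = 360° × (93 − 80)/365.25 = 12.813°.
sin δ = sin 23.44° × sin 12.813° = 0.08822, so δ = +5.061°.
cos H₀ = −tan(+6.8°) tan(+5.061°) = -0.0106, H₀ = 1.5814 rad.
Bracket: H₀ sin φ sin δ + cos φ cos δ sin H₀ = 1.5814×0.11840×0.08822 + 0.99297×0.99610×0.99994 = 0.016518 + 0.989038 = 1.005556.
Q̄ = (S₀/π) × [bracket] = (1361/π) × 1.005556 = 435.6 W/m².

Q̄ ≈ 436 W/m²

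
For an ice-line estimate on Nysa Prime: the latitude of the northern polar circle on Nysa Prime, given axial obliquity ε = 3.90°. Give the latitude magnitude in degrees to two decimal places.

86.10°

The polar circle is the lowest latitude that experiences at least one full rotation of continuous daylight at the northern-summer solstice; it lies at |φ| = 90° − ε = 90° − 3.90° = 86.10°.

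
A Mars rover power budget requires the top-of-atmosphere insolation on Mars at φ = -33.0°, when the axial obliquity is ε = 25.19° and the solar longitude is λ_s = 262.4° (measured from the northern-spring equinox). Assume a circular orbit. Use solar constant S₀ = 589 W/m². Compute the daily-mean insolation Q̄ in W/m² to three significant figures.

Q̄ ≈ 217 W/m²

Solar declination: sin δ = sin ε · sin λ_s = sin 25.19° × sin 262.4° = -0.42188, so δ = -24.953°.
cos H₀ = −tan(-33.0°) tan(-24.953°) = -0.3022, H₀ = 1.8778 rad.
Bracket: H₀ sin φ sin δ + cos φ cos δ sin H₀ = 1.8778×-0.54464×-0.42188 + 0.83867×0.90665×0.95325 = 0.431467 + 0.724832 = 1.156299.
Q̄ = (S₀/π) × [bracket] = (589/π) × 1.156299 = 216.8 W/m².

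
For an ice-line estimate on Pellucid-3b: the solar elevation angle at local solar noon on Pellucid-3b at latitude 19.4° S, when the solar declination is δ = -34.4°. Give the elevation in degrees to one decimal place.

At local noon the hour angle is zero, so the zenith angle equals |φ − δ| = |-19.4° − (-34.400°)| = 15.000°.
Elevation = 90° − 15.000° = 75.0°.

75.0°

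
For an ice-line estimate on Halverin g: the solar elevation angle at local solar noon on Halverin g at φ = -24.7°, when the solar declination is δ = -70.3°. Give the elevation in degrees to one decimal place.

44.4°

At local noon the hour angle is zero, so the zenith angle equals |φ − δ| = |-24.7° − (-70.300°)| = 45.600°.
Elevation = 90° − 45.600° = 44.4°.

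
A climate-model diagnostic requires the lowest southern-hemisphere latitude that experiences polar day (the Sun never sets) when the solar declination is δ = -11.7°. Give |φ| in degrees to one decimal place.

|φ| = 78.3°

Polar day requires cos H₀ = −tan φ tan δ ≤ −1, i.e. tan φ tan δ ≥ 1.
The boundary is |tan φ| · |tan δ| = 1, so |φ| = 90° − |δ| = 90° − 11.7° = 78.3° in the southern hemisphere.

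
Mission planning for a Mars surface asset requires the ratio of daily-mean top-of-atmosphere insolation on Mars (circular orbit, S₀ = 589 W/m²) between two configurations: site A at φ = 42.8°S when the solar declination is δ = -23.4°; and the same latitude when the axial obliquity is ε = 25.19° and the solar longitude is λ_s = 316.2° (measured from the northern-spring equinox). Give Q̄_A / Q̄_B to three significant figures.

Q̄_A / Q̄_B ≈ 1.10

— Configuration A (φ=-42.8°):
cos H₀ = −tan(-42.8°) tan(-23.400°) = -0.4007, H₀ = 1.9831 rad.
Bracket: H₀ sin φ sin δ + cos φ cos δ sin H₀ = 1.9831×-0.67944×-0.39715 + 0.73373×0.91775×0.91620 = 0.535119 + 0.616951 = 1.152070.
Q̄ = (S₀/π) × [bracket] = (589/π) × 1.152070 = 216.00 W/m².
— Configuration B (φ=-42.8°):
Solar declination: sin δ = sin ε · sin λ_s = sin 25.19° × sin 316.2° = -0.29459, so δ = -17.133°.
cos H₀ = −tan(-42.8°) tan(-17.133°) = -0.2855, H₀ = 1.8603 rad.
Bracket: H₀ sin φ sin δ + cos φ cos δ sin H₀ = 1.8603×-0.67944×-0.29459 + 0.73373×0.95562×0.95839 = 0.372351 + 0.671992 = 1.044343.
Q̄ = (S₀/π) × [bracket] = (589/π) × 1.044343 = 195.80 W/m².
Ratio Q̄_A / Q̄_B = 216.00 / 195.80 = 1.103.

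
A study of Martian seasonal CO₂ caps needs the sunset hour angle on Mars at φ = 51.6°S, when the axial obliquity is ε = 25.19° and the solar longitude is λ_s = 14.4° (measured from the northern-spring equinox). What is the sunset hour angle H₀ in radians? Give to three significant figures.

H₀ = 1.44 rad

Solar declination: sin δ = sin ε · sin λ_s = sin 25.19° × sin 14.4° = 0.10585, so δ = +6.076°.
cos H₀ = −tan φ · tan δ = −tan(-51.6°) × tan(+6.076°) = 0.1343, so H₀ = 1.4361 rad = 82.28°.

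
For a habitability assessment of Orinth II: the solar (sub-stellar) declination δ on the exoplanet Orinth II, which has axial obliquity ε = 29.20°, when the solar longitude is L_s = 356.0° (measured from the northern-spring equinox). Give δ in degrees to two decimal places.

δ = -1.95°

sin δ = sin ε · sin L_s = sin 29.20° × sin 356.0° = -0.034031.
δ = arcsin(-0.034031) = -1.95°.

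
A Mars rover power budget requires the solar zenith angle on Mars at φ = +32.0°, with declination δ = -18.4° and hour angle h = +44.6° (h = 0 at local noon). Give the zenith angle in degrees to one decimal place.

θ_z = 66.1°

cos θ_z = sin φ sin δ + cos φ cos δ cos h = -0.167269 + 0.572962 = 0.405693.
θ_z = arccos(0.405693) = 66.1°.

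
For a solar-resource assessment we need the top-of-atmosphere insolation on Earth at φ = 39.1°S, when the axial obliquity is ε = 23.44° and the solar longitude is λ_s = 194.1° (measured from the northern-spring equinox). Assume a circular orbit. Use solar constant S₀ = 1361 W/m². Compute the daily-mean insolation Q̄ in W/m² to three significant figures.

Solar declination: sin δ = sin ε · sin λ_s = sin 23.44° × sin 194.1° = -0.09691, so δ = -5.561°.
cos H₀ = −tan(-39.1°) tan(-5.561°) = -0.0791, H₀ = 1.6500 rad.
Bracket: H₀ sin φ sin δ + cos φ cos δ sin H₀ = 1.6500×-0.63068×-0.09691 + 0.77605×0.99529×0.99686 = 0.100847 + 0.769969 = 0.870816.
Q̄ = (S₀/π) × [bracket] = (1361/π) × 0.870816 = 377.3 W/m².

Q̄ ≈ 377 W/m²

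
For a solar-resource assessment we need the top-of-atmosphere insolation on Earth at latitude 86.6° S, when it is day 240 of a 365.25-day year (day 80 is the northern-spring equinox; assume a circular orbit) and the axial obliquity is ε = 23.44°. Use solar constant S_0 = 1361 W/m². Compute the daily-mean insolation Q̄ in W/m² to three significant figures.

Q̄ ≈ 0.00 W/m²

Solar longitude: L_s = 360° × (240 − 80)/365.25 = 157.700°.
sin δ = sin 23.44° × sin 157.700° = 0.15094, so δ = +8.682°.
cos h₀ = −tan(-86.6°) tan(+8.682°) = 2.5701 ≥ 1 ⇒ polar night, h₀ = 0 and Q̄ = 0.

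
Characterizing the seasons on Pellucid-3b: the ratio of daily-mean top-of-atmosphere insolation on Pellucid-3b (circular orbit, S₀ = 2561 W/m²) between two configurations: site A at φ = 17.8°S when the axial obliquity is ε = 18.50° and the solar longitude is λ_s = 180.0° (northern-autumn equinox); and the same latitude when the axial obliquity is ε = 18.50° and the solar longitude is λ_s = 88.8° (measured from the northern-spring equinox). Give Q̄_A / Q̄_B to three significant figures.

Q̄_A / Q̄_B ≈ 1.26

— Configuration A (φ=-17.8°):
Solar declination: sin δ = sin ε · sin λ_s = sin 18.50° × sin 180.0° = 0.00000, so δ = +0.000°.
cos H₀ = −tan(-17.8°) tan(+0.000°) = 0.0000, H₀ = 1.5708 rad.
Bracket: H₀ sin φ sin δ + cos φ cos δ sin H₀ = 1.5708×-0.30570×0.00000 + 0.95213×1.00000×1.00000 = -0.000000 + 0.952130 = 0.952130.
Q̄ = (S₀/π) × [bracket] = (2561/π) × 0.952130 = 776.17 W/m².
— Configuration B (φ=-17.8°):
Solar declination: sin δ = sin ε · sin λ_s = sin 18.50° × sin 88.8° = 0.31724, so δ = +18.496°.
cos H₀ = −tan(-17.8°) tan(+18.496°) = 0.1074, H₀ = 1.4632 rad.
Bracket: H₀ sin φ sin δ + cos φ cos δ sin H₀ = 1.4632×-0.30570×0.31724 + 0.95213×0.94835×0.99422 = -0.141902 + 0.897733 = 0.755831.
Q̄ = (S₀/π) × [bracket] = (2561/π) × 0.755831 = 616.15 W/m².
Ratio Q̄_A / Q̄_B = 776.17 / 616.15 = 1.260.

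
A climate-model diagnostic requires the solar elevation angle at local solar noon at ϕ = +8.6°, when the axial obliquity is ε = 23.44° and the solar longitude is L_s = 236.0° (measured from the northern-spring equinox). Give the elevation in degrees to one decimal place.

Solar declination: sin δ = sin ε · sin L_s = sin 23.44° × sin 236.0° = -0.32978, so δ = -19.256°.
At local noon the hour angle is zero, so the zenith angle equals |ϕ − δ| = |+8.6° − (-19.256°)| = 27.856°.
Elevation = 90° − 27.856° = 62.1°.

62.1°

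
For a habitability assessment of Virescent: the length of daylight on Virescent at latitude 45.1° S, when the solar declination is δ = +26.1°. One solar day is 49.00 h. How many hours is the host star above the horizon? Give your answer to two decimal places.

cos h₀ = −tan ϕ · tan δ = −tan(-45.1°) × tan(+26.100°) = 0.4916, so h₀ = 1.0569 rad = 60.55°.
Daylight = 2h₀/(2π) × 49.00 h = (1.0569/π) × 49.00 = 16.48 h.

16.48 h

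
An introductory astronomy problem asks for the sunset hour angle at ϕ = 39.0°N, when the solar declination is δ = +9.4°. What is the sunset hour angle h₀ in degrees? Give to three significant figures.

h₀ = 97.7°

cos h₀ = −tan ϕ · tan δ = −tan(+39.0°) × tan(+9.400°) = -0.1341, so h₀ = 1.7053 rad = 97.70°.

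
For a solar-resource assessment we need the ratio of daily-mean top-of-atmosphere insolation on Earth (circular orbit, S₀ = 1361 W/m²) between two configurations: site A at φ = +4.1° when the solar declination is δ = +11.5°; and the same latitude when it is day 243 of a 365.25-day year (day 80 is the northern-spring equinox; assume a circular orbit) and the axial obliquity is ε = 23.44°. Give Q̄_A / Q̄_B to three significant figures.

— Configuration A (φ=+4.1°):
cos H₀ = −tan(+4.1°) tan(+11.500°) = -0.0146, H₀ = 1.5854 rad.
Bracket: H₀ sin φ sin δ + cos φ cos δ sin H₀ = 1.5854×0.07150×0.19937 + 0.99744×0.97992×0.99989 = 0.022600 + 0.977304 = 0.999904.
Q̄ = (S₀/π) × [bracket] = (1361/π) × 0.999904 = 433.18 W/m².
— Configuration B (φ=+4.1°):
Solar longitude: λ_s = 360° × (243 − 80)/365.25 = 160.657°.
sin δ = sin 23.44° × sin 160.657° = 0.13176, so δ = +7.571°.
cos H₀ = −tan(+4.1°) tan(+7.571°) = -0.0095, H₀ = 1.5803 rad.
Bracket: H₀ sin φ sin δ + cos φ cos δ sin H₀ = 1.5803×0.07150×0.13176 + 0.99744×0.99128×0.99995 = 0.014888 + 0.988693 = 1.003581.
Q̄ = (S₀/π) × [bracket] = (1361/π) × 1.003581 = 434.77 W/m².
Ratio Q̄_A / Q̄_B = 433.18 / 434.77 = 0.9963.

Q̄_A / Q̄_B ≈ 0.996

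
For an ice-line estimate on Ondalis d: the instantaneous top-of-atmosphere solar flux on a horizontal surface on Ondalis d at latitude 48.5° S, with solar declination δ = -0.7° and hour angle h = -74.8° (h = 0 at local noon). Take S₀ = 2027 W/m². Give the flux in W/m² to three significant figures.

371 W/m²

cos θ_z = sin φ sin δ + cos φ cos δ cos h = 0.009150 + 0.173719 = 0.182869.
Flux = S₀ · cos θ_z = 2027 × 0.182869 = 370.7 W/m².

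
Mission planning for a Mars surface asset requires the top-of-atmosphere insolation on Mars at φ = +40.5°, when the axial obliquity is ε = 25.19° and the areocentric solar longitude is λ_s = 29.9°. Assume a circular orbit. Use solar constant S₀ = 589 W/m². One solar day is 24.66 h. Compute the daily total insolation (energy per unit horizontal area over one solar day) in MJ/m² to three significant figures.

16.2 MJ/m²

sin δ = sin 25.19° × sin 29.9° = 0.21217, so δ = +12.249°.
cos H₀ = −tan(+40.5°) tan(+12.249°) = -0.1854, H₀ = 1.7573 rad.
Bracket: H₀ sin φ sin δ + cos φ cos δ sin H₀ = 1.7573×0.64945×0.21217 + 0.76041×0.97723×0.98266 = 0.242145 + 0.730210 = 0.972355.
Q̄ = (S₀/π) × [bracket] = (589/π) × 0.972355 = 182.30 W/m².
Daily total = Q̄ × 24.66 h × 3600 s/h = 182.30 × 24.66 × 3600 / 10⁶ = 16.18 MJ/m².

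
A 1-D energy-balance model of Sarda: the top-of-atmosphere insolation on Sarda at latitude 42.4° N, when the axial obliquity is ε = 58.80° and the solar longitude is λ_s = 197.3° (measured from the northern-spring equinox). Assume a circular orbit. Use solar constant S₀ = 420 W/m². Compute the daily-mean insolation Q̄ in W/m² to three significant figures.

Q̄ ≈ 62.2 W/m²

Solar declination: sin δ = sin ε · sin λ_s = sin 58.80° × sin 197.3° = -0.25436, so δ = -14.736°.
cos H₀ = −tan(+42.4°) tan(-14.736°) = 0.2402, H₀ = 1.3283 rad.
Bracket: H₀ sin φ sin δ + cos φ cos δ sin H₀ = 1.3283×0.67430×-0.25436 + 0.73846×0.96711×0.97073 = -0.227823 + 0.693268 = 0.465445.
Q̄ = (S₀/π) × [bracket] = (420/π) × 0.465445 = 62.23 W/m².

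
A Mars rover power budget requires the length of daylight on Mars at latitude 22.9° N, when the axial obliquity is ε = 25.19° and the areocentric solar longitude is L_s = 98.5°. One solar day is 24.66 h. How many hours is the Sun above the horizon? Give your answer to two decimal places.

sin δ = sin 25.19° × sin 98.5° = 0.42095, so δ = +24.894°.
cos h₀ = −tan ϕ · tan δ = −tan(+22.9°) × tan(+24.894°) = -0.1960, so h₀ = 1.7681 rad = 101.30°.
Daylight = 2h₀/(2π) × 24.66 h = (1.7681/π) × 24.66 = 13.88 h.

13.88 h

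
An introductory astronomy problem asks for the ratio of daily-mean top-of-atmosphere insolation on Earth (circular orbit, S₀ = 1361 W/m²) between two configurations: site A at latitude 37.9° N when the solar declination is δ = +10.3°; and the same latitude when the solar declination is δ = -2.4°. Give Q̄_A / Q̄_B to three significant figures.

— Configuration A (φ=+37.9°):
cos H₀ = −tan(+37.9°) tan(+10.300°) = -0.1415, H₀ = 1.7127 rad.
Bracket: H₀ sin φ sin δ + cos φ cos δ sin H₀ = 1.7127×0.61429×0.17880 + 0.78908×0.98389×0.98994 = 0.188114 + 0.768558 = 0.956672.
Q̄ = (S₀/π) × [bracket] = (1361/π) × 0.956672 = 414.45 W/m².
— Configuration B (φ=+37.9°):
cos H₀ = −tan(+37.9°) tan(-2.400°) = 0.0326, H₀ = 1.5382 rad.
Bracket: H₀ sin φ sin δ + cos φ cos δ sin H₀ = 1.5382×0.61429×-0.04188 + 0.78908×0.99912×0.99947 = -0.039572 + 0.787968 = 0.748396.
Q̄ = (S₀/π) × [bracket] = (1361/π) × 0.748396 = 324.22 W/m².
Ratio Q̄_A / Q̄_B = 414.45 / 324.22 = 1.278.

Q̄_A / Q̄_B ≈ 1.28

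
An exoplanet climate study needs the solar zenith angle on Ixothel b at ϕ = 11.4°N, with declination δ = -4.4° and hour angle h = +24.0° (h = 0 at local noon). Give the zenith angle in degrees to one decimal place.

cos θ_z = sin ϕ sin δ + cos ϕ cos δ cos h = -0.015164 + 0.892883 = 0.877719.
θ_z = arccos(0.877719) = 28.6°.

θ_z = 28.6°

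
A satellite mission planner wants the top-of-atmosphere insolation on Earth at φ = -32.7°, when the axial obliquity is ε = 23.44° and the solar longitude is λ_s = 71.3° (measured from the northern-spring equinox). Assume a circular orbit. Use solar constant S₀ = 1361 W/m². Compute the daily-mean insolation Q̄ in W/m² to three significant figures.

Q̄ ≈ 211 W/m²

Solar declination: sin δ = sin ε · sin λ_s = sin 23.44° × sin 71.3° = 0.37679, so δ = +22.135°.
cos H₀ = −tan(-32.7°) tan(+22.135°) = 0.2611, H₀ = 1.3066 rad.
Bracket: H₀ sin φ sin δ + cos φ cos δ sin H₀ = 1.3066×-0.54024×0.37679 + 0.84151×0.92630×0.96530 = -0.265968 + 0.752442 = 0.486474.
Q̄ = (S₀/π) × [bracket] = (1361/π) × 0.486474 = 210.8 W/m².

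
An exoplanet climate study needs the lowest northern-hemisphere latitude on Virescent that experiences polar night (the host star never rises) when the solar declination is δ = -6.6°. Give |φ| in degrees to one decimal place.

Polar night requires cos H₀ = −tan φ tan δ ≥ 1, i.e. tan φ tan δ ≤ −1.
The boundary is |tan φ| · |tan δ| = 1, so |φ| = 90° − |δ| = 90° − 6.6° = 83.4° in the northern hemisphere.

|φ| = 83.4°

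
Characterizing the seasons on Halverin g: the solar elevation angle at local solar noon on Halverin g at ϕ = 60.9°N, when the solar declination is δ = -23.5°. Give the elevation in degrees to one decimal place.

5.6°

At local noon the hour angle is zero, so the zenith angle equals |ϕ − δ| = |+60.9° − (-23.500°)| = 84.400°.
Elevation = 90° − 84.400° = 5.6°.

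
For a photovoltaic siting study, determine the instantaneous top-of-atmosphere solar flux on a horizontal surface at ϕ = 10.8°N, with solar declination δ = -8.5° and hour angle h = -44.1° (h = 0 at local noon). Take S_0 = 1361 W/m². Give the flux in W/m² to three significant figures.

912 W/m²

cos θ_z = sin ϕ sin δ + cos ϕ cos δ cos h = -0.027697 + 0.697658 = 0.669961.
Flux = S_0 · cos θ_z = 1361 × 0.669961 = 911.8 W/m².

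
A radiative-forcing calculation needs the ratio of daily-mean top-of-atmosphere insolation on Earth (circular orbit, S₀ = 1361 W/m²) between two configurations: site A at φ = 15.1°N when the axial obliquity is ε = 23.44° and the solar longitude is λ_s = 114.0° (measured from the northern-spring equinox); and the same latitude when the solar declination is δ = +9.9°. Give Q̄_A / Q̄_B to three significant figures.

— Configuration A (φ=+15.1°):
Solar declination: sin δ = sin ε · sin λ_s = sin 23.44° × sin 114.0° = 0.36340, so δ = +21.309°.
cos H₀ = −tan(+15.1°) tan(+21.309°) = -0.1052, H₀ = 1.6762 rad.
Bracket: H₀ sin φ sin δ + cos φ cos δ sin H₀ = 1.6762×0.26050×0.36340 + 0.96547×0.93163×0.99445 = 0.158679 + 0.894469 = 1.053148.
Q̄ = (S₀/π) × [bracket] = (1361/π) × 1.053148 = 456.24 W/m².
— Configuration B (φ=+15.1°):
cos H₀ = −tan(+15.1°) tan(+9.900°) = -0.0471, H₀ = 1.6179 rad.
Bracket: H₀ sin φ sin δ + cos φ cos δ sin H₀ = 1.6179×0.26050×0.17193 + 0.96547×0.98511×0.99889 = 0.072462 + 0.950038 = 1.022500.
Q̄ = (S₀/π) × [bracket] = (1361/π) × 1.022500 = 442.97 W/m².
Ratio Q̄_A / Q̄_B = 456.24 / 442.97 = 1.030.

Q̄_A / Q̄_B ≈ 1.03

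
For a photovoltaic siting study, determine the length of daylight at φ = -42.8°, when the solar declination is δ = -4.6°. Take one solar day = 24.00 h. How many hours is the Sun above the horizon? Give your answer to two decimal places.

12.57 h

cos H₀ = −tan φ · tan δ = −tan(-42.8°) × tan(-4.600°) = -0.0745, so H₀ = 1.6454 rad = 94.27°.
Daylight = 2H₀/(2π) × 24.00 h = (1.6454/π) × 24.00 = 12.57 h.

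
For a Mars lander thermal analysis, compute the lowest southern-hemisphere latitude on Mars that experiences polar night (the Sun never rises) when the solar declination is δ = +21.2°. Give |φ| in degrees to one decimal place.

|φ| = 68.8°

Polar night requires cos H₀ = −tan φ tan δ ≥ 1, i.e. tan φ tan δ ≤ −1.
The boundary is |tan φ| · |tan δ| = 1, so |φ| = 90° − |δ| = 90° − 21.2° = 68.8° in the southern hemisphere.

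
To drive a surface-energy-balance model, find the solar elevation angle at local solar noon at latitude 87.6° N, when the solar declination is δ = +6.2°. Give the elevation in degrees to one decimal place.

8.6°

At local noon the hour angle is zero, so the zenith angle equals |ϕ − δ| = |+87.6° − (+6.200°)| = 81.400°.
Elevation = 90° − 81.400° = 8.6°.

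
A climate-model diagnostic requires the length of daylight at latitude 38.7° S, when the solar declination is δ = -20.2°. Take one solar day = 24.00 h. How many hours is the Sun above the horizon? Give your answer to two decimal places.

cos H₀ = −tan φ · tan δ = −tan(-38.7°) × tan(-20.200°) = -0.2948, so H₀ = 1.8700 rad = 107.14°.
Daylight = 2H₀/(2π) × 24.00 h = (1.8700/π) × 24.00 = 14.29 h.

14.29 h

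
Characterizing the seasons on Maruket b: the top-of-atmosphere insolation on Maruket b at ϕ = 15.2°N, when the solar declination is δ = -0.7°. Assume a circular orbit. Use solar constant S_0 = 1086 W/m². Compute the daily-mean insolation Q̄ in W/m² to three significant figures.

Q̄ ≈ 332 W/m²

cos h₀ = −tan(+15.2°) tan(-0.700°) = 0.0033, h₀ = 1.5675 rad.
Bracket: h₀ sin ϕ sin δ + cos ϕ cos δ sin h₀ = 1.5675×0.26219×-0.01222 + 0.96502×0.99993×0.99999 = -0.005022 + 0.964943 = 0.959921.
Q̄ = (S_0/π) × [bracket] = (1086/π) × 0.959921 = 331.8 W/m².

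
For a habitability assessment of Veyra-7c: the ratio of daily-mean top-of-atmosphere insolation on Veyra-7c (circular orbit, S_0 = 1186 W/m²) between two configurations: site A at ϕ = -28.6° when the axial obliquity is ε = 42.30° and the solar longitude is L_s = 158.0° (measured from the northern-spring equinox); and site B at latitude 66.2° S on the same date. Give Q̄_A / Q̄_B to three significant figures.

Q̄_A / Q̄_B ≈ 6.79

— Configuration A (ϕ=-28.6°):
Solar declination: sin δ = sin ε · sin L_s = sin 42.30° × sin 158.0° = 0.25211, so δ = +14.603°.
cos h₀ = −tan(-28.6°) tan(+14.603°) = 0.1420, h₀ = 1.4283 rad.
Bracket: h₀ sin ϕ sin δ + cos ϕ cos δ sin h₀ = 1.4283×-0.47869×0.25211 + 0.87798×0.96770×0.98986 = -0.172371 + 0.841006 = 0.668635.
Q̄ = (S_0/π) × [bracket] = (1186/π) × 0.668635 = 252.42 W/m².
— Configuration B (ϕ=-66.2°):
cos h₀ = −tan(-66.2°) tan(+14.603°) = 0.5907, h₀ = 0.9389 rad.
Bracket: h₀ sin ϕ sin δ + cos ϕ cos δ sin h₀ = 0.9389×-0.91496×0.25211 + 0.40355×0.96770×0.80689 = -0.216577 + 0.315103 = 0.098526.
Q̄ = (S_0/π) × [bracket] = (1186/π) × 0.098526 = 37.195 W/m².
Ratio Q̄_A / Q̄_B = 252.42 / 37.195 = 6.786.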